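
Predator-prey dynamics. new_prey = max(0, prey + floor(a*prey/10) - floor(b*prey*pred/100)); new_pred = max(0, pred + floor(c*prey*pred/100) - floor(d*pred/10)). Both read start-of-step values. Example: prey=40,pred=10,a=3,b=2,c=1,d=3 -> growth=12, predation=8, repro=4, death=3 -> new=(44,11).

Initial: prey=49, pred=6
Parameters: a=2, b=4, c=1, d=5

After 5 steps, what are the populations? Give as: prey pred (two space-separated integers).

Step 1: prey: 49+9-11=47; pred: 6+2-3=5
Step 2: prey: 47+9-9=47; pred: 5+2-2=5
Step 3: prey: 47+9-9=47; pred: 5+2-2=5
Step 4: prey: 47+9-9=47; pred: 5+2-2=5
Step 5: prey: 47+9-9=47; pred: 5+2-2=5

Answer: 47 5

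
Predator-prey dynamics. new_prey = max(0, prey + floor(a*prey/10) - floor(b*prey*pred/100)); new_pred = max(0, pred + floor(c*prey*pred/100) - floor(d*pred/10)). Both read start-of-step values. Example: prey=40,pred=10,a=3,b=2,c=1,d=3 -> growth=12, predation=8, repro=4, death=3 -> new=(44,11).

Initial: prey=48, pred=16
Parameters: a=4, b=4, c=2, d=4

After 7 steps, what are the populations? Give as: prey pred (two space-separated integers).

Step 1: prey: 48+19-30=37; pred: 16+15-6=25
Step 2: prey: 37+14-37=14; pred: 25+18-10=33
Step 3: prey: 14+5-18=1; pred: 33+9-13=29
Step 4: prey: 1+0-1=0; pred: 29+0-11=18
Step 5: prey: 0+0-0=0; pred: 18+0-7=11
Step 6: prey: 0+0-0=0; pred: 11+0-4=7
Step 7: prey: 0+0-0=0; pred: 7+0-2=5

Answer: 0 5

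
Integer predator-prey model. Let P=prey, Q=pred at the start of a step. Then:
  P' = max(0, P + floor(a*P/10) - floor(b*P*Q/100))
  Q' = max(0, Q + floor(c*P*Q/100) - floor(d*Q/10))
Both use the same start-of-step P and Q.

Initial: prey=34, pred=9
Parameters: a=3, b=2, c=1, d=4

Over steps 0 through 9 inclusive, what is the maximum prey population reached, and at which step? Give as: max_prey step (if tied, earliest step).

Answer: 68 7

Derivation:
Step 1: prey: 34+10-6=38; pred: 9+3-3=9
Step 2: prey: 38+11-6=43; pred: 9+3-3=9
Step 3: prey: 43+12-7=48; pred: 9+3-3=9
Step 4: prey: 48+14-8=54; pred: 9+4-3=10
Step 5: prey: 54+16-10=60; pred: 10+5-4=11
Step 6: prey: 60+18-13=65; pred: 11+6-4=13
Step 7: prey: 65+19-16=68; pred: 13+8-5=16
Step 8: prey: 68+20-21=67; pred: 16+10-6=20
Step 9: prey: 67+20-26=61; pred: 20+13-8=25
Max prey = 68 at step 7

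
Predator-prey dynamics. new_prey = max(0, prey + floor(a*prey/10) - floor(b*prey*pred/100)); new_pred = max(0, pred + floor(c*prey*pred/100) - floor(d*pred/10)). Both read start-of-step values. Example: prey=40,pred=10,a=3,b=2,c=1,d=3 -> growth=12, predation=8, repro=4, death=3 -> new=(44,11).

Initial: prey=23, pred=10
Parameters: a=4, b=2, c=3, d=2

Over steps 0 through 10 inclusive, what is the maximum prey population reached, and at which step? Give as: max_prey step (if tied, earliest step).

Answer: 32 2

Derivation:
Step 1: prey: 23+9-4=28; pred: 10+6-2=14
Step 2: prey: 28+11-7=32; pred: 14+11-2=23
Step 3: prey: 32+12-14=30; pred: 23+22-4=41
Step 4: prey: 30+12-24=18; pred: 41+36-8=69
Step 5: prey: 18+7-24=1; pred: 69+37-13=93
Step 6: prey: 1+0-1=0; pred: 93+2-18=77
Step 7: prey: 0+0-0=0; pred: 77+0-15=62
Step 8: prey: 0+0-0=0; pred: 62+0-12=50
Step 9: prey: 0+0-0=0; pred: 50+0-10=40
Step 10: prey: 0+0-0=0; pred: 40+0-8=32
Max prey = 32 at step 2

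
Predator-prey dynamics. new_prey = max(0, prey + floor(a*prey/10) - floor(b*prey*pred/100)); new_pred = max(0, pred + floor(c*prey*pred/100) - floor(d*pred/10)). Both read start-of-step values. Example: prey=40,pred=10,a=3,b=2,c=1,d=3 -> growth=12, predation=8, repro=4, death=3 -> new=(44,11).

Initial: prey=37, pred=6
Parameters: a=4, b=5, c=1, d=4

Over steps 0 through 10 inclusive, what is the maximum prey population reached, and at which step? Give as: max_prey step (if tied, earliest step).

Step 1: prey: 37+14-11=40; pred: 6+2-2=6
Step 2: prey: 40+16-12=44; pred: 6+2-2=6
Step 3: prey: 44+17-13=48; pred: 6+2-2=6
Step 4: prey: 48+19-14=53; pred: 6+2-2=6
Step 5: prey: 53+21-15=59; pred: 6+3-2=7
Step 6: prey: 59+23-20=62; pred: 7+4-2=9
Step 7: prey: 62+24-27=59; pred: 9+5-3=11
Step 8: prey: 59+23-32=50; pred: 11+6-4=13
Step 9: prey: 50+20-32=38; pred: 13+6-5=14
Step 10: prey: 38+15-26=27; pred: 14+5-5=14
Max prey = 62 at step 6

Answer: 62 6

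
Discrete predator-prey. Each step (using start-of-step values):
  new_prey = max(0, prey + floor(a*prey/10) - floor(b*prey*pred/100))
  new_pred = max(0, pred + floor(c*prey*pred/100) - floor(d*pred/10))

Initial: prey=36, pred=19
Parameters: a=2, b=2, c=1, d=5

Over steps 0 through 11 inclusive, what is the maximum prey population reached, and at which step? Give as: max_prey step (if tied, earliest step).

Answer: 61 11

Derivation:
Step 1: prey: 36+7-13=30; pred: 19+6-9=16
Step 2: prey: 30+6-9=27; pred: 16+4-8=12
Step 3: prey: 27+5-6=26; pred: 12+3-6=9
Step 4: prey: 26+5-4=27; pred: 9+2-4=7
Step 5: prey: 27+5-3=29; pred: 7+1-3=5
Step 6: prey: 29+5-2=32; pred: 5+1-2=4
Step 7: prey: 32+6-2=36; pred: 4+1-2=3
Step 8: prey: 36+7-2=41; pred: 3+1-1=3
Step 9: prey: 41+8-2=47; pred: 3+1-1=3
Step 10: prey: 47+9-2=54; pred: 3+1-1=3
Step 11: prey: 54+10-3=61; pred: 3+1-1=3
Max prey = 61 at step 11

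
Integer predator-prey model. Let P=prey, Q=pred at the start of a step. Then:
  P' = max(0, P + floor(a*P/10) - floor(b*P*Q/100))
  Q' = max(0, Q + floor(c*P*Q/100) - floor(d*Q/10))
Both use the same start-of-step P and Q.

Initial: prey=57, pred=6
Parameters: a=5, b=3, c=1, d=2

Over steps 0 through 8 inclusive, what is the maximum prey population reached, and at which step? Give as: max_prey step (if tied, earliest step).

Step 1: prey: 57+28-10=75; pred: 6+3-1=8
Step 2: prey: 75+37-18=94; pred: 8+6-1=13
Step 3: prey: 94+47-36=105; pred: 13+12-2=23
Step 4: prey: 105+52-72=85; pred: 23+24-4=43
Step 5: prey: 85+42-109=18; pred: 43+36-8=71
Step 6: prey: 18+9-38=0; pred: 71+12-14=69
Step 7: prey: 0+0-0=0; pred: 69+0-13=56
Step 8: prey: 0+0-0=0; pred: 56+0-11=45
Max prey = 105 at step 3

Answer: 105 3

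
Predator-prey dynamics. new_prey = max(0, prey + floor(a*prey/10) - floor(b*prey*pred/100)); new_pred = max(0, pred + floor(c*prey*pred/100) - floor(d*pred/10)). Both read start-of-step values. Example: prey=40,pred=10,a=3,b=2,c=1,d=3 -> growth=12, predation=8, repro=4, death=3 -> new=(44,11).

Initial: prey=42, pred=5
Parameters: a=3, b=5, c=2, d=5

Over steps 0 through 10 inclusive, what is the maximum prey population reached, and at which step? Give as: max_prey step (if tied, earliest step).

Step 1: prey: 42+12-10=44; pred: 5+4-2=7
Step 2: prey: 44+13-15=42; pred: 7+6-3=10
Step 3: prey: 42+12-21=33; pred: 10+8-5=13
Step 4: prey: 33+9-21=21; pred: 13+8-6=15
Step 5: prey: 21+6-15=12; pred: 15+6-7=14
Step 6: prey: 12+3-8=7; pred: 14+3-7=10
Step 7: prey: 7+2-3=6; pred: 10+1-5=6
Step 8: prey: 6+1-1=6; pred: 6+0-3=3
Step 9: prey: 6+1-0=7; pred: 3+0-1=2
Step 10: prey: 7+2-0=9; pred: 2+0-1=1
Max prey = 44 at step 1

Answer: 44 1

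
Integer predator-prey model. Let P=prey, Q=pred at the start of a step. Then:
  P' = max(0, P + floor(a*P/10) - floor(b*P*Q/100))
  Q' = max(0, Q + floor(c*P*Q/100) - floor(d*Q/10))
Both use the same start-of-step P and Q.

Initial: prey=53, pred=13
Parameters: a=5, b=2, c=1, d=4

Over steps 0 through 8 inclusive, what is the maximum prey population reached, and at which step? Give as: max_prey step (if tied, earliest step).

Step 1: prey: 53+26-13=66; pred: 13+6-5=14
Step 2: prey: 66+33-18=81; pred: 14+9-5=18
Step 3: prey: 81+40-29=92; pred: 18+14-7=25
Step 4: prey: 92+46-46=92; pred: 25+23-10=38
Step 5: prey: 92+46-69=69; pred: 38+34-15=57
Step 6: prey: 69+34-78=25; pred: 57+39-22=74
Step 7: prey: 25+12-37=0; pred: 74+18-29=63
Step 8: prey: 0+0-0=0; pred: 63+0-25=38
Max prey = 92 at step 3

Answer: 92 3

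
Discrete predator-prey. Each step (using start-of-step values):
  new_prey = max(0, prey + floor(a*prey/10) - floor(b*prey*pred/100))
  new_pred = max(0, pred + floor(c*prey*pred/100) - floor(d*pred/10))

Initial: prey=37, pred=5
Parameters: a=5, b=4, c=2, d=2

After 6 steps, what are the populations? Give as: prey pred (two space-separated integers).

Step 1: prey: 37+18-7=48; pred: 5+3-1=7
Step 2: prey: 48+24-13=59; pred: 7+6-1=12
Step 3: prey: 59+29-28=60; pred: 12+14-2=24
Step 4: prey: 60+30-57=33; pred: 24+28-4=48
Step 5: prey: 33+16-63=0; pred: 48+31-9=70
Step 6: prey: 0+0-0=0; pred: 70+0-14=56

Answer: 0 56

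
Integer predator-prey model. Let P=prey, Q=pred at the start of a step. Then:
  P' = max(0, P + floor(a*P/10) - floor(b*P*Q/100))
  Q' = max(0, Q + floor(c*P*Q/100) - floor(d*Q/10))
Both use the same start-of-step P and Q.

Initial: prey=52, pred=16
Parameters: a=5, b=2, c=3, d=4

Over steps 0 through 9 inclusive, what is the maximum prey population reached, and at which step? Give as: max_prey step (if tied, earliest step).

Step 1: prey: 52+26-16=62; pred: 16+24-6=34
Step 2: prey: 62+31-42=51; pred: 34+63-13=84
Step 3: prey: 51+25-85=0; pred: 84+128-33=179
Step 4: prey: 0+0-0=0; pred: 179+0-71=108
Step 5: prey: 0+0-0=0; pred: 108+0-43=65
Step 6: prey: 0+0-0=0; pred: 65+0-26=39
Step 7: prey: 0+0-0=0; pred: 39+0-15=24
Step 8: prey: 0+0-0=0; pred: 24+0-9=15
Step 9: prey: 0+0-0=0; pred: 15+0-6=9
Max prey = 62 at step 1

Answer: 62 1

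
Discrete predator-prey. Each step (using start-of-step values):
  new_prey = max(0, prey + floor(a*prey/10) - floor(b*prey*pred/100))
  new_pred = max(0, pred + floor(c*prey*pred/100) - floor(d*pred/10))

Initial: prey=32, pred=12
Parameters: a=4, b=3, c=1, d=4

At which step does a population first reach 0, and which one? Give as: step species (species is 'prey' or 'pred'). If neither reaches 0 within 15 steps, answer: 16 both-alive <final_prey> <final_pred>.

Step 1: prey: 32+12-11=33; pred: 12+3-4=11
Step 2: prey: 33+13-10=36; pred: 11+3-4=10
Step 3: prey: 36+14-10=40; pred: 10+3-4=9
Step 4: prey: 40+16-10=46; pred: 9+3-3=9
Step 5: prey: 46+18-12=52; pred: 9+4-3=10
Step 6: prey: 52+20-15=57; pred: 10+5-4=11
Step 7: prey: 57+22-18=61; pred: 11+6-4=13
Step 8: prey: 61+24-23=62; pred: 13+7-5=15
Step 9: prey: 62+24-27=59; pred: 15+9-6=18
Step 10: prey: 59+23-31=51; pred: 18+10-7=21
Step 11: prey: 51+20-32=39; pred: 21+10-8=23
Step 12: prey: 39+15-26=28; pred: 23+8-9=22
Step 13: prey: 28+11-18=21; pred: 22+6-8=20
Step 14: prey: 21+8-12=17; pred: 20+4-8=16
Step 15: prey: 17+6-8=15; pred: 16+2-6=12
No extinction within 15 steps

Answer: 16 both-alive 15 12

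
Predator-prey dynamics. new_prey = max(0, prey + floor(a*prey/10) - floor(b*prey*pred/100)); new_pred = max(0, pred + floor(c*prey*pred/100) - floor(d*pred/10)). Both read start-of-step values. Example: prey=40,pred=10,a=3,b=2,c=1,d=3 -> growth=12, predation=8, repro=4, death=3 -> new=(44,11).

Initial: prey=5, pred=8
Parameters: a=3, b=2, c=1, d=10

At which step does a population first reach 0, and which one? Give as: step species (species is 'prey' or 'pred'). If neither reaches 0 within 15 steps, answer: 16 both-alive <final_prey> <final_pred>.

Step 1: prey: 5+1-0=6; pred: 8+0-8=0
First extinction: pred at step 1

Answer: 1 pred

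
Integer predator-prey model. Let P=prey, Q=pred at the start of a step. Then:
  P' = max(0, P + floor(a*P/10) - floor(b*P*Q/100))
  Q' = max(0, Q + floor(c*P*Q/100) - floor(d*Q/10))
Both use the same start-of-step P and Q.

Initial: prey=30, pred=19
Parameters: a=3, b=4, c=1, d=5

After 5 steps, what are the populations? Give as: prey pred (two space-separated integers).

Answer: 14 2

Derivation:
Step 1: prey: 30+9-22=17; pred: 19+5-9=15
Step 2: prey: 17+5-10=12; pred: 15+2-7=10
Step 3: prey: 12+3-4=11; pred: 10+1-5=6
Step 4: prey: 11+3-2=12; pred: 6+0-3=3
Step 5: prey: 12+3-1=14; pred: 3+0-1=2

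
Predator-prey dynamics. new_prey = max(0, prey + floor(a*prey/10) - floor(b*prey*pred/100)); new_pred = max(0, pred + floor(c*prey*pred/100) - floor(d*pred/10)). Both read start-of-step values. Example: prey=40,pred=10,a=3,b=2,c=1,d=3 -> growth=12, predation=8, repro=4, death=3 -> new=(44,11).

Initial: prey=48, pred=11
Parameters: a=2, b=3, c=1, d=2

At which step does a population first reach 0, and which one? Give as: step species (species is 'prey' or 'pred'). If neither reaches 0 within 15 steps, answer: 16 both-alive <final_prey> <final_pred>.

Step 1: prey: 48+9-15=42; pred: 11+5-2=14
Step 2: prey: 42+8-17=33; pred: 14+5-2=17
Step 3: prey: 33+6-16=23; pred: 17+5-3=19
Step 4: prey: 23+4-13=14; pred: 19+4-3=20
Step 5: prey: 14+2-8=8; pred: 20+2-4=18
Step 6: prey: 8+1-4=5; pred: 18+1-3=16
Step 7: prey: 5+1-2=4; pred: 16+0-3=13
Step 8: prey: 4+0-1=3; pred: 13+0-2=11
Step 9: prey: 3+0-0=3; pred: 11+0-2=9
Step 10: prey: 3+0-0=3; pred: 9+0-1=8
Step 11: prey: 3+0-0=3; pred: 8+0-1=7
Step 12: prey: 3+0-0=3; pred: 7+0-1=6
Step 13: prey: 3+0-0=3; pred: 6+0-1=5
Step 14: prey: 3+0-0=3; pred: 5+0-1=4
Step 15: prey: 3+0-0=3; pred: 4+0-0=4
No extinction within 15 steps

Answer: 16 both-alive 3 4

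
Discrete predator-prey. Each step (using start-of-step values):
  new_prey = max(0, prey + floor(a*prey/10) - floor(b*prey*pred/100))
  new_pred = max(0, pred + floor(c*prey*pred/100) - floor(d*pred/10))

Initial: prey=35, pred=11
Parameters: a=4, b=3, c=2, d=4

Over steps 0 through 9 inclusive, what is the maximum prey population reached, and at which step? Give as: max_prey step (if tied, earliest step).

Answer: 38 1

Derivation:
Step 1: prey: 35+14-11=38; pred: 11+7-4=14
Step 2: prey: 38+15-15=38; pred: 14+10-5=19
Step 3: prey: 38+15-21=32; pred: 19+14-7=26
Step 4: prey: 32+12-24=20; pred: 26+16-10=32
Step 5: prey: 20+8-19=9; pred: 32+12-12=32
Step 6: prey: 9+3-8=4; pred: 32+5-12=25
Step 7: prey: 4+1-3=2; pred: 25+2-10=17
Step 8: prey: 2+0-1=1; pred: 17+0-6=11
Step 9: prey: 1+0-0=1; pred: 11+0-4=7
Max prey = 38 at step 1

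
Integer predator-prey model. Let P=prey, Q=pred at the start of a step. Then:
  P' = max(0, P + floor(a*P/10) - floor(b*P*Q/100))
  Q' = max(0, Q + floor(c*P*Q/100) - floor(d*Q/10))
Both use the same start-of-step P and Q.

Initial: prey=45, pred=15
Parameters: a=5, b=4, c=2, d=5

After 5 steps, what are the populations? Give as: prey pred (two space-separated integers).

Step 1: prey: 45+22-27=40; pred: 15+13-7=21
Step 2: prey: 40+20-33=27; pred: 21+16-10=27
Step 3: prey: 27+13-29=11; pred: 27+14-13=28
Step 4: prey: 11+5-12=4; pred: 28+6-14=20
Step 5: prey: 4+2-3=3; pred: 20+1-10=11

Answer: 3 11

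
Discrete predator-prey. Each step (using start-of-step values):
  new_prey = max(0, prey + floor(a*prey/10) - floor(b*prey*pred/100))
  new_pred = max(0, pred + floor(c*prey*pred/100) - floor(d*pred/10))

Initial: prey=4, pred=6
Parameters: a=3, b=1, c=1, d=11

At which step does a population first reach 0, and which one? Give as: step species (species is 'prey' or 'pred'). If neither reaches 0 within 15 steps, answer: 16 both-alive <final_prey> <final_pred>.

Step 1: prey: 4+1-0=5; pred: 6+0-6=0
First extinction: pred at step 1

Answer: 1 pred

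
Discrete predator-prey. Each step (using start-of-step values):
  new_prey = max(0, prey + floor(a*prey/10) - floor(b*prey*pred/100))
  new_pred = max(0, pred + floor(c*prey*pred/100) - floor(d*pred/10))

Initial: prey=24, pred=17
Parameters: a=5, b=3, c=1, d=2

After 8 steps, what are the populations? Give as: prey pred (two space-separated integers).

Step 1: prey: 24+12-12=24; pred: 17+4-3=18
Step 2: prey: 24+12-12=24; pred: 18+4-3=19
Step 3: prey: 24+12-13=23; pred: 19+4-3=20
Step 4: prey: 23+11-13=21; pred: 20+4-4=20
Step 5: prey: 21+10-12=19; pred: 20+4-4=20
Step 6: prey: 19+9-11=17; pred: 20+3-4=19
Step 7: prey: 17+8-9=16; pred: 19+3-3=19
Step 8: prey: 16+8-9=15; pred: 19+3-3=19

Answer: 15 19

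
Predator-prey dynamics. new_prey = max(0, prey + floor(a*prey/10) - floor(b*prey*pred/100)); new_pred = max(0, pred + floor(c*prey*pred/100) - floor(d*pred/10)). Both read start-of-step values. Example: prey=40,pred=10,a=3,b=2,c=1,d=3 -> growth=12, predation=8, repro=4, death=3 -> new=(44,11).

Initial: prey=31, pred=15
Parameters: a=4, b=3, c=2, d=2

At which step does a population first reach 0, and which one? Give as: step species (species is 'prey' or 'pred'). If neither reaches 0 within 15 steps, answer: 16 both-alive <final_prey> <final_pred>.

Step 1: prey: 31+12-13=30; pred: 15+9-3=21
Step 2: prey: 30+12-18=24; pred: 21+12-4=29
Step 3: prey: 24+9-20=13; pred: 29+13-5=37
Step 4: prey: 13+5-14=4; pred: 37+9-7=39
Step 5: prey: 4+1-4=1; pred: 39+3-7=35
Step 6: prey: 1+0-1=0; pred: 35+0-7=28
First extinction: prey at step 6

Answer: 6 prey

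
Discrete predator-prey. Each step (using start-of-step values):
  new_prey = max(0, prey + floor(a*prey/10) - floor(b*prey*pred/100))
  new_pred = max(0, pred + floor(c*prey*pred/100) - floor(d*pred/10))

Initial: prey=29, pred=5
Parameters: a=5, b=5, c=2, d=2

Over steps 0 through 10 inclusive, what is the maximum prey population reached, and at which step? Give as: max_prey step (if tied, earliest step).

Step 1: prey: 29+14-7=36; pred: 5+2-1=6
Step 2: prey: 36+18-10=44; pred: 6+4-1=9
Step 3: prey: 44+22-19=47; pred: 9+7-1=15
Step 4: prey: 47+23-35=35; pred: 15+14-3=26
Step 5: prey: 35+17-45=7; pred: 26+18-5=39
Step 6: prey: 7+3-13=0; pred: 39+5-7=37
Step 7: prey: 0+0-0=0; pred: 37+0-7=30
Step 8: prey: 0+0-0=0; pred: 30+0-6=24
Step 9: prey: 0+0-0=0; pred: 24+0-4=20
Step 10: prey: 0+0-0=0; pred: 20+0-4=16
Max prey = 47 at step 3

Answer: 47 3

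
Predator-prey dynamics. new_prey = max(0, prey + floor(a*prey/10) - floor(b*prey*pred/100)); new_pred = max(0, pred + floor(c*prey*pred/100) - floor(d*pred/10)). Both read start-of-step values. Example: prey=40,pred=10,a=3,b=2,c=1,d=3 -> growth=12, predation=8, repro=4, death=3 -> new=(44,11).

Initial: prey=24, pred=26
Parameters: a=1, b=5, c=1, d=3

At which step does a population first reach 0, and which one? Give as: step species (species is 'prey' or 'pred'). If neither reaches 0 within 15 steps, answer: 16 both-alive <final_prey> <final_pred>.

Step 1: prey: 24+2-31=0; pred: 26+6-7=25
First extinction: prey at step 1

Answer: 1 prey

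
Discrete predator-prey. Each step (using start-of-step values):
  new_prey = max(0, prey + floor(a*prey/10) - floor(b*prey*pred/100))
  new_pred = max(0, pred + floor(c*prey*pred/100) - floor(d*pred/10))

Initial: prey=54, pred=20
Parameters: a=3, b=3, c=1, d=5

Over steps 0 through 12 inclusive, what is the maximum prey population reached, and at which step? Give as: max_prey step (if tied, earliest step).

Answer: 92 12

Derivation:
Step 1: prey: 54+16-32=38; pred: 20+10-10=20
Step 2: prey: 38+11-22=27; pred: 20+7-10=17
Step 3: prey: 27+8-13=22; pred: 17+4-8=13
Step 4: prey: 22+6-8=20; pred: 13+2-6=9
Step 5: prey: 20+6-5=21; pred: 9+1-4=6
Step 6: prey: 21+6-3=24; pred: 6+1-3=4
Step 7: prey: 24+7-2=29; pred: 4+0-2=2
Step 8: prey: 29+8-1=36; pred: 2+0-1=1
Step 9: prey: 36+10-1=45; pred: 1+0-0=1
Step 10: prey: 45+13-1=57; pred: 1+0-0=1
Step 11: prey: 57+17-1=73; pred: 1+0-0=1
Step 12: prey: 73+21-2=92; pred: 1+0-0=1
Max prey = 92 at step 12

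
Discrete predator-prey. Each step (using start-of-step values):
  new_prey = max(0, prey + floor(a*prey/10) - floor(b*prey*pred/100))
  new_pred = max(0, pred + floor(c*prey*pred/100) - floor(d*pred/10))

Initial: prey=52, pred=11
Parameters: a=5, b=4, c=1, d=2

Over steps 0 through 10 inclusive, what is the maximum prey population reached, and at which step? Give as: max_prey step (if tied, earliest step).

Step 1: prey: 52+26-22=56; pred: 11+5-2=14
Step 2: prey: 56+28-31=53; pred: 14+7-2=19
Step 3: prey: 53+26-40=39; pred: 19+10-3=26
Step 4: prey: 39+19-40=18; pred: 26+10-5=31
Step 5: prey: 18+9-22=5; pred: 31+5-6=30
Step 6: prey: 5+2-6=1; pred: 30+1-6=25
Step 7: prey: 1+0-1=0; pred: 25+0-5=20
Step 8: prey: 0+0-0=0; pred: 20+0-4=16
Step 9: prey: 0+0-0=0; pred: 16+0-3=13
Step 10: prey: 0+0-0=0; pred: 13+0-2=11
Max prey = 56 at step 1

Answer: 56 1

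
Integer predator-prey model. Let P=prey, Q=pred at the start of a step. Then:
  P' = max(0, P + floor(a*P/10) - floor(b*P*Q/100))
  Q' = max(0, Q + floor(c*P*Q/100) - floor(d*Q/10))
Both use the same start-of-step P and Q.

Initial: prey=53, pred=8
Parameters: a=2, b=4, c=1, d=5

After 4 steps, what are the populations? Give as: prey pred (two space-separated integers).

Answer: 36 5

Derivation:
Step 1: prey: 53+10-16=47; pred: 8+4-4=8
Step 2: prey: 47+9-15=41; pred: 8+3-4=7
Step 3: prey: 41+8-11=38; pred: 7+2-3=6
Step 4: prey: 38+7-9=36; pred: 6+2-3=5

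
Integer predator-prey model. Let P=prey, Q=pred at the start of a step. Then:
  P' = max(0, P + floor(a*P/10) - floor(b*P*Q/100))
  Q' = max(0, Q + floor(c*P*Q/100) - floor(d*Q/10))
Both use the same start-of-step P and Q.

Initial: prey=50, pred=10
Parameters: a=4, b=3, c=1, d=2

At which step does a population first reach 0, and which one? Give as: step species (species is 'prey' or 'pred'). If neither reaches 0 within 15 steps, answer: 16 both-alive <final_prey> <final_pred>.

Answer: 16 both-alive 1 6

Derivation:
Step 1: prey: 50+20-15=55; pred: 10+5-2=13
Step 2: prey: 55+22-21=56; pred: 13+7-2=18
Step 3: prey: 56+22-30=48; pred: 18+10-3=25
Step 4: prey: 48+19-36=31; pred: 25+12-5=32
Step 5: prey: 31+12-29=14; pred: 32+9-6=35
Step 6: prey: 14+5-14=5; pred: 35+4-7=32
Step 7: prey: 5+2-4=3; pred: 32+1-6=27
Step 8: prey: 3+1-2=2; pred: 27+0-5=22
Step 9: prey: 2+0-1=1; pred: 22+0-4=18
Step 10: prey: 1+0-0=1; pred: 18+0-3=15
Step 11: prey: 1+0-0=1; pred: 15+0-3=12
Step 12: prey: 1+0-0=1; pred: 12+0-2=10
Step 13: prey: 1+0-0=1; pred: 10+0-2=8
Step 14: prey: 1+0-0=1; pred: 8+0-1=7
Step 15: prey: 1+0-0=1; pred: 7+0-1=6
No extinction within 15 steps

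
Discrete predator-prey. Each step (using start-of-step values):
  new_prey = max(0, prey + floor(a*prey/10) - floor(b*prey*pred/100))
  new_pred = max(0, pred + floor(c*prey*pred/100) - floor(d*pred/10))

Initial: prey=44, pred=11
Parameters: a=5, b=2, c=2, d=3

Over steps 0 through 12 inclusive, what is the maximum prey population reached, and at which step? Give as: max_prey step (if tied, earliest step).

Answer: 66 2

Derivation:
Step 1: prey: 44+22-9=57; pred: 11+9-3=17
Step 2: prey: 57+28-19=66; pred: 17+19-5=31
Step 3: prey: 66+33-40=59; pred: 31+40-9=62
Step 4: prey: 59+29-73=15; pred: 62+73-18=117
Step 5: prey: 15+7-35=0; pred: 117+35-35=117
Step 6: prey: 0+0-0=0; pred: 117+0-35=82
Step 7: prey: 0+0-0=0; pred: 82+0-24=58
Step 8: prey: 0+0-0=0; pred: 58+0-17=41
Step 9: prey: 0+0-0=0; pred: 41+0-12=29
Step 10: prey: 0+0-0=0; pred: 29+0-8=21
Step 11: prey: 0+0-0=0; pred: 21+0-6=15
Step 12: prey: 0+0-0=0; pred: 15+0-4=11
Max prey = 66 at step 2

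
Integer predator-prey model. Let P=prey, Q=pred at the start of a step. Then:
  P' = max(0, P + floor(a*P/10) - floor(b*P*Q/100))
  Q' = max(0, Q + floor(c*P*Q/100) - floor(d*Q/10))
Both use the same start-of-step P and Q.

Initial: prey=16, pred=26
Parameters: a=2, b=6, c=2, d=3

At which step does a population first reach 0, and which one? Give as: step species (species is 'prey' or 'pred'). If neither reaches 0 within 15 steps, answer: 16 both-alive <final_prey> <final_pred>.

Step 1: prey: 16+3-24=0; pred: 26+8-7=27
First extinction: prey at step 1

Answer: 1 prey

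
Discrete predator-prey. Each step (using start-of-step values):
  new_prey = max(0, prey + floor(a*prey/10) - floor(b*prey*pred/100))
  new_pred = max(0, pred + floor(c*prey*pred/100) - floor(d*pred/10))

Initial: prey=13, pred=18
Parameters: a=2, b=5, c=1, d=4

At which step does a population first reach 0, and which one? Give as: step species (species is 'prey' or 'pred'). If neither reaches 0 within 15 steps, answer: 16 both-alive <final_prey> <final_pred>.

Step 1: prey: 13+2-11=4; pred: 18+2-7=13
Step 2: prey: 4+0-2=2; pred: 13+0-5=8
Step 3: prey: 2+0-0=2; pred: 8+0-3=5
Step 4: prey: 2+0-0=2; pred: 5+0-2=3
Step 5: prey: 2+0-0=2; pred: 3+0-1=2
Step 6: prey: 2+0-0=2; pred: 2+0-0=2
Steps 7-15: state stable at prey=2, pred=2 (no change)
No extinction within 15 steps

Answer: 16 both-alive 2 2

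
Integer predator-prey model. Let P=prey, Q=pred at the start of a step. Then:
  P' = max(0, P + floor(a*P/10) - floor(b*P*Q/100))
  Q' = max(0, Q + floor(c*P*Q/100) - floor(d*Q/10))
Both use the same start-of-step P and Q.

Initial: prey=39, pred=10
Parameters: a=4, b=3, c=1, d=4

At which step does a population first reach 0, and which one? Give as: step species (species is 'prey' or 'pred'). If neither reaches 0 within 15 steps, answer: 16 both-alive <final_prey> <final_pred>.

Step 1: prey: 39+15-11=43; pred: 10+3-4=9
Step 2: prey: 43+17-11=49; pred: 9+3-3=9
Step 3: prey: 49+19-13=55; pred: 9+4-3=10
Step 4: prey: 55+22-16=61; pred: 10+5-4=11
Step 5: prey: 61+24-20=65; pred: 11+6-4=13
Step 6: prey: 65+26-25=66; pred: 13+8-5=16
Step 7: prey: 66+26-31=61; pred: 16+10-6=20
Step 8: prey: 61+24-36=49; pred: 20+12-8=24
Step 9: prey: 49+19-35=33; pred: 24+11-9=26
Step 10: prey: 33+13-25=21; pred: 26+8-10=24
Step 11: prey: 21+8-15=14; pred: 24+5-9=20
Step 12: prey: 14+5-8=11; pred: 20+2-8=14
Step 13: prey: 11+4-4=11; pred: 14+1-5=10
Step 14: prey: 11+4-3=12; pred: 10+1-4=7
Step 15: prey: 12+4-2=14; pred: 7+0-2=5
No extinction within 15 steps

Answer: 16 both-alive 14 5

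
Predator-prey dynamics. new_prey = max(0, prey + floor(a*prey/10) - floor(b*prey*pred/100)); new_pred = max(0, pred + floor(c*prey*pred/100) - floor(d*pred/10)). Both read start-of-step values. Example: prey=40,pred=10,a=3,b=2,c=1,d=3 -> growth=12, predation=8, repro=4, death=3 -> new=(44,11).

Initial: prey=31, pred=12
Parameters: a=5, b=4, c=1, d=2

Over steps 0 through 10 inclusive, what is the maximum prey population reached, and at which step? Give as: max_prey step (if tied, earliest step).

Answer: 32 1

Derivation:
Step 1: prey: 31+15-14=32; pred: 12+3-2=13
Step 2: prey: 32+16-16=32; pred: 13+4-2=15
Step 3: prey: 32+16-19=29; pred: 15+4-3=16
Step 4: prey: 29+14-18=25; pred: 16+4-3=17
Step 5: prey: 25+12-17=20; pred: 17+4-3=18
Step 6: prey: 20+10-14=16; pred: 18+3-3=18
Step 7: prey: 16+8-11=13; pred: 18+2-3=17
Step 8: prey: 13+6-8=11; pred: 17+2-3=16
Step 9: prey: 11+5-7=9; pred: 16+1-3=14
Step 10: prey: 9+4-5=8; pred: 14+1-2=13
Max prey = 32 at step 1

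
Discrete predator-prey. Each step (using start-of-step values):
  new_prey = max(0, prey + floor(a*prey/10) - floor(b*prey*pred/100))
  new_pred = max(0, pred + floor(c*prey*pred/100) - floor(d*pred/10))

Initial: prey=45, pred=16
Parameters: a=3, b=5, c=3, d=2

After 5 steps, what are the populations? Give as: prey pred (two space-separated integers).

Answer: 0 26

Derivation:
Step 1: prey: 45+13-36=22; pred: 16+21-3=34
Step 2: prey: 22+6-37=0; pred: 34+22-6=50
Step 3: prey: 0+0-0=0; pred: 50+0-10=40
Step 4: prey: 0+0-0=0; pred: 40+0-8=32
Step 5: prey: 0+0-0=0; pred: 32+0-6=26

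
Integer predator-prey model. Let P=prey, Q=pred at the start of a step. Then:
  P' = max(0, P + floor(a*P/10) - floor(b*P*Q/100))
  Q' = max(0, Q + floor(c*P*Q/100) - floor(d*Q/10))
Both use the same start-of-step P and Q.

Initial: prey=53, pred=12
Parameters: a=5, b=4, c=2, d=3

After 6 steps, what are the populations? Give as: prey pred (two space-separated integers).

Answer: 0 19

Derivation:
Step 1: prey: 53+26-25=54; pred: 12+12-3=21
Step 2: prey: 54+27-45=36; pred: 21+22-6=37
Step 3: prey: 36+18-53=1; pred: 37+26-11=52
Step 4: prey: 1+0-2=0; pred: 52+1-15=38
Step 5: prey: 0+0-0=0; pred: 38+0-11=27
Step 6: prey: 0+0-0=0; pred: 27+0-8=19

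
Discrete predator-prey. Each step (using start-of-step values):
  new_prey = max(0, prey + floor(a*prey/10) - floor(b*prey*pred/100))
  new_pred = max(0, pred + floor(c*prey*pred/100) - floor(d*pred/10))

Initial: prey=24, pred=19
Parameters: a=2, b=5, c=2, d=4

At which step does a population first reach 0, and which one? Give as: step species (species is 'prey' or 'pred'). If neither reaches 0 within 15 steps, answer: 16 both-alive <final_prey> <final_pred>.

Answer: 16 both-alive 1 2

Derivation:
Step 1: prey: 24+4-22=6; pred: 19+9-7=21
Step 2: prey: 6+1-6=1; pred: 21+2-8=15
Step 3: prey: 1+0-0=1; pred: 15+0-6=9
Step 4: prey: 1+0-0=1; pred: 9+0-3=6
Step 5: prey: 1+0-0=1; pred: 6+0-2=4
Step 6: prey: 1+0-0=1; pred: 4+0-1=3
Step 7: prey: 1+0-0=1; pred: 3+0-1=2
Step 8: prey: 1+0-0=1; pred: 2+0-0=2
Steps 9-15: state stable at prey=1, pred=2 (no change)
No extinction within 15 steps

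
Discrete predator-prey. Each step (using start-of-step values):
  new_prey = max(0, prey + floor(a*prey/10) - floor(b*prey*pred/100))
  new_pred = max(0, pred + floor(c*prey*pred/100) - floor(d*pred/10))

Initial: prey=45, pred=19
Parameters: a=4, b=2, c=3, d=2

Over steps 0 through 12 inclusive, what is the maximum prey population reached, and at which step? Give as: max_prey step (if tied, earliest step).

Step 1: prey: 45+18-17=46; pred: 19+25-3=41
Step 2: prey: 46+18-37=27; pred: 41+56-8=89
Step 3: prey: 27+10-48=0; pred: 89+72-17=144
Step 4: prey: 0+0-0=0; pred: 144+0-28=116
Step 5: prey: 0+0-0=0; pred: 116+0-23=93
Step 6: prey: 0+0-0=0; pred: 93+0-18=75
Step 7: prey: 0+0-0=0; pred: 75+0-15=60
Step 8: prey: 0+0-0=0; pred: 60+0-12=48
Step 9: prey: 0+0-0=0; pred: 48+0-9=39
Step 10: prey: 0+0-0=0; pred: 39+0-7=32
Step 11: prey: 0+0-0=0; pred: 32+0-6=26
Step 12: prey: 0+0-0=0; pred: 26+0-5=21
Max prey = 46 at step 1

Answer: 46 1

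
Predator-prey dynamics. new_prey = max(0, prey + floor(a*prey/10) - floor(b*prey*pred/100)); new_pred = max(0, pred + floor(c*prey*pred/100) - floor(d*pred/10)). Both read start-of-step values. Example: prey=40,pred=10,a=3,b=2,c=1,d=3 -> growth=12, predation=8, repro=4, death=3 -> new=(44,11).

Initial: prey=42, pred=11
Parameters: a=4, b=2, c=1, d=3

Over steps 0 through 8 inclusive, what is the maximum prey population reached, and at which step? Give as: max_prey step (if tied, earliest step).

Step 1: prey: 42+16-9=49; pred: 11+4-3=12
Step 2: prey: 49+19-11=57; pred: 12+5-3=14
Step 3: prey: 57+22-15=64; pred: 14+7-4=17
Step 4: prey: 64+25-21=68; pred: 17+10-5=22
Step 5: prey: 68+27-29=66; pred: 22+14-6=30
Step 6: prey: 66+26-39=53; pred: 30+19-9=40
Step 7: prey: 53+21-42=32; pred: 40+21-12=49
Step 8: prey: 32+12-31=13; pred: 49+15-14=50
Max prey = 68 at step 4

Answer: 68 4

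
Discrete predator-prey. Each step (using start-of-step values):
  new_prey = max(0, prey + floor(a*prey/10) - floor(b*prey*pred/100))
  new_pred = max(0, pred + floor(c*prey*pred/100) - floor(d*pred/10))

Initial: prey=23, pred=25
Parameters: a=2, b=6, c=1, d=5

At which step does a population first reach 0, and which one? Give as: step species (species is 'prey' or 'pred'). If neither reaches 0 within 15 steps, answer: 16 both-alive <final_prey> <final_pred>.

Step 1: prey: 23+4-34=0; pred: 25+5-12=18
First extinction: prey at step 1

Answer: 1 prey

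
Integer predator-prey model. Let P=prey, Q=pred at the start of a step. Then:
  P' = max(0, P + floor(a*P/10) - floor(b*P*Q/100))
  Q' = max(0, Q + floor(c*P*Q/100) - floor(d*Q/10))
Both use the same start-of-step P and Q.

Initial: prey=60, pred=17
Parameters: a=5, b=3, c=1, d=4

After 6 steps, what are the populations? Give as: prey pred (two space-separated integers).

Step 1: prey: 60+30-30=60; pred: 17+10-6=21
Step 2: prey: 60+30-37=53; pred: 21+12-8=25
Step 3: prey: 53+26-39=40; pred: 25+13-10=28
Step 4: prey: 40+20-33=27; pred: 28+11-11=28
Step 5: prey: 27+13-22=18; pred: 28+7-11=24
Step 6: prey: 18+9-12=15; pred: 24+4-9=19

Answer: 15 19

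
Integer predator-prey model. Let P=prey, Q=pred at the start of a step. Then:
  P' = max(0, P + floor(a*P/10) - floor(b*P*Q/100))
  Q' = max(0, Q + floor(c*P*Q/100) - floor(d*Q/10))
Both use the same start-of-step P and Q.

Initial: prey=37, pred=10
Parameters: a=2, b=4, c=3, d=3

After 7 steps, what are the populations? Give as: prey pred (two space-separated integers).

Step 1: prey: 37+7-14=30; pred: 10+11-3=18
Step 2: prey: 30+6-21=15; pred: 18+16-5=29
Step 3: prey: 15+3-17=1; pred: 29+13-8=34
Step 4: prey: 1+0-1=0; pred: 34+1-10=25
Step 5: prey: 0+0-0=0; pred: 25+0-7=18
Step 6: prey: 0+0-0=0; pred: 18+0-5=13
Step 7: prey: 0+0-0=0; pred: 13+0-3=10

Answer: 0 10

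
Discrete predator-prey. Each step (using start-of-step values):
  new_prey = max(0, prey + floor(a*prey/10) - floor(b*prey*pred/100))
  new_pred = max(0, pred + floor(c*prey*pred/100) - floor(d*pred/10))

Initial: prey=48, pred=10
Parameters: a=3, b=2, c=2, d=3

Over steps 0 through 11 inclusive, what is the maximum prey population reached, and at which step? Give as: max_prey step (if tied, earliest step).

Answer: 53 1

Derivation:
Step 1: prey: 48+14-9=53; pred: 10+9-3=16
Step 2: prey: 53+15-16=52; pred: 16+16-4=28
Step 3: prey: 52+15-29=38; pred: 28+29-8=49
Step 4: prey: 38+11-37=12; pred: 49+37-14=72
Step 5: prey: 12+3-17=0; pred: 72+17-21=68
Step 6: prey: 0+0-0=0; pred: 68+0-20=48
Step 7: prey: 0+0-0=0; pred: 48+0-14=34
Step 8: prey: 0+0-0=0; pred: 34+0-10=24
Step 9: prey: 0+0-0=0; pred: 24+0-7=17
Step 10: prey: 0+0-0=0; pred: 17+0-5=12
Step 11: prey: 0+0-0=0; pred: 12+0-3=9
Max prey = 53 at step 1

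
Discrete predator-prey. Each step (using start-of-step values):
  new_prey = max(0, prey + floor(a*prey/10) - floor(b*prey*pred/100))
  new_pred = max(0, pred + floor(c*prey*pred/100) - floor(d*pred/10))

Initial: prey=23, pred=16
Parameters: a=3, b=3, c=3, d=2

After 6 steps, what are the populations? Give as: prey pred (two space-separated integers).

Answer: 1 22

Derivation:
Step 1: prey: 23+6-11=18; pred: 16+11-3=24
Step 2: prey: 18+5-12=11; pred: 24+12-4=32
Step 3: prey: 11+3-10=4; pred: 32+10-6=36
Step 4: prey: 4+1-4=1; pred: 36+4-7=33
Step 5: prey: 1+0-0=1; pred: 33+0-6=27
Step 6: prey: 1+0-0=1; pred: 27+0-5=22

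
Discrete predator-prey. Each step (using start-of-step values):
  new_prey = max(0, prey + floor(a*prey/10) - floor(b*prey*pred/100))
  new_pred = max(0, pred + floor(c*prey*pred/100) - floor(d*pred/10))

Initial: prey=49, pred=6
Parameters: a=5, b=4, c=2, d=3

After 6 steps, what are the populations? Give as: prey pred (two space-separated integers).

Step 1: prey: 49+24-11=62; pred: 6+5-1=10
Step 2: prey: 62+31-24=69; pred: 10+12-3=19
Step 3: prey: 69+34-52=51; pred: 19+26-5=40
Step 4: prey: 51+25-81=0; pred: 40+40-12=68
Step 5: prey: 0+0-0=0; pred: 68+0-20=48
Step 6: prey: 0+0-0=0; pred: 48+0-14=34

Answer: 0 34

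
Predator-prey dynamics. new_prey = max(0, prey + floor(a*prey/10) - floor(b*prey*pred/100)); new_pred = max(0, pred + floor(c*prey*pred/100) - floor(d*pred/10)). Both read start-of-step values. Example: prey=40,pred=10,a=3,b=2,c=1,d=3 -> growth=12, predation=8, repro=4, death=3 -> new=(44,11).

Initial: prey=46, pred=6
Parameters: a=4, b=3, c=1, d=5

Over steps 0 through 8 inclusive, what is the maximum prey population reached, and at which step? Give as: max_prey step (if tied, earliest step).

Step 1: prey: 46+18-8=56; pred: 6+2-3=5
Step 2: prey: 56+22-8=70; pred: 5+2-2=5
Step 3: prey: 70+28-10=88; pred: 5+3-2=6
Step 4: prey: 88+35-15=108; pred: 6+5-3=8
Step 5: prey: 108+43-25=126; pred: 8+8-4=12
Step 6: prey: 126+50-45=131; pred: 12+15-6=21
Step 7: prey: 131+52-82=101; pred: 21+27-10=38
Step 8: prey: 101+40-115=26; pred: 38+38-19=57
Max prey = 131 at step 6

Answer: 131 6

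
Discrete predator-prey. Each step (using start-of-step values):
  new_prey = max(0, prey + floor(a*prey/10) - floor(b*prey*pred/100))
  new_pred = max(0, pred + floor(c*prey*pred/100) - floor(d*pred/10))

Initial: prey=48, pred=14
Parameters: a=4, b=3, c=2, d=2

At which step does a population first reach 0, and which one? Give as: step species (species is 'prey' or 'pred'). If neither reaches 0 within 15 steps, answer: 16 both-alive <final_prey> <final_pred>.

Answer: 4 prey

Derivation:
Step 1: prey: 48+19-20=47; pred: 14+13-2=25
Step 2: prey: 47+18-35=30; pred: 25+23-5=43
Step 3: prey: 30+12-38=4; pred: 43+25-8=60
Step 4: prey: 4+1-7=0; pred: 60+4-12=52
First extinction: prey at step 4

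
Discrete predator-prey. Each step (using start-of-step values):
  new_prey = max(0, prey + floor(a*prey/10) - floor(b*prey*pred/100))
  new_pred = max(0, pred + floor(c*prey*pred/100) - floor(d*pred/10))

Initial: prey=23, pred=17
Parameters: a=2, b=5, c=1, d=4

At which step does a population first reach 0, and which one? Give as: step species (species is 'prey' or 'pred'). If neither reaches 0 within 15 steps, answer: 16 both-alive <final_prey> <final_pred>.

Step 1: prey: 23+4-19=8; pred: 17+3-6=14
Step 2: prey: 8+1-5=4; pred: 14+1-5=10
Step 3: prey: 4+0-2=2; pred: 10+0-4=6
Step 4: prey: 2+0-0=2; pred: 6+0-2=4
Step 5: prey: 2+0-0=2; pred: 4+0-1=3
Step 6: prey: 2+0-0=2; pred: 3+0-1=2
Step 7: prey: 2+0-0=2; pred: 2+0-0=2
Steps 8-15: state stable at prey=2, pred=2 (no change)
No extinction within 15 steps

Answer: 16 both-alive 2 2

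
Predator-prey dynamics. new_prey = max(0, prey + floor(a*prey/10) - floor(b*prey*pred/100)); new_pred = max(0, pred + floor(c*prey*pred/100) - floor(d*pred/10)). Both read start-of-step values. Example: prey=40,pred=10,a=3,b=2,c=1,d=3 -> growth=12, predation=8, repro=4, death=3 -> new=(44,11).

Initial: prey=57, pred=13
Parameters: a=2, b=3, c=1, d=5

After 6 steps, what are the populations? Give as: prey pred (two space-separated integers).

Step 1: prey: 57+11-22=46; pred: 13+7-6=14
Step 2: prey: 46+9-19=36; pred: 14+6-7=13
Step 3: prey: 36+7-14=29; pred: 13+4-6=11
Step 4: prey: 29+5-9=25; pred: 11+3-5=9
Step 5: prey: 25+5-6=24; pred: 9+2-4=7
Step 6: prey: 24+4-5=23; pred: 7+1-3=5

Answer: 23 5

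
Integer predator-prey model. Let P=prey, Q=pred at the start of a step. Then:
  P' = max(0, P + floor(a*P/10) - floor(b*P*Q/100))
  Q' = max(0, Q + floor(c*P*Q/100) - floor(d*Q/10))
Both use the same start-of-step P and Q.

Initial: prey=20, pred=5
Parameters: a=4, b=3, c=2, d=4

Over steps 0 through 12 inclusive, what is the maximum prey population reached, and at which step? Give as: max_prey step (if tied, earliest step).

Answer: 59 6

Derivation:
Step 1: prey: 20+8-3=25; pred: 5+2-2=5
Step 2: prey: 25+10-3=32; pred: 5+2-2=5
Step 3: prey: 32+12-4=40; pred: 5+3-2=6
Step 4: prey: 40+16-7=49; pred: 6+4-2=8
Step 5: prey: 49+19-11=57; pred: 8+7-3=12
Step 6: prey: 57+22-20=59; pred: 12+13-4=21
Step 7: prey: 59+23-37=45; pred: 21+24-8=37
Step 8: prey: 45+18-49=14; pred: 37+33-14=56
Step 9: prey: 14+5-23=0; pred: 56+15-22=49
Step 10: prey: 0+0-0=0; pred: 49+0-19=30
Step 11: prey: 0+0-0=0; pred: 30+0-12=18
Step 12: prey: 0+0-0=0; pred: 18+0-7=11
Max prey = 59 at step 6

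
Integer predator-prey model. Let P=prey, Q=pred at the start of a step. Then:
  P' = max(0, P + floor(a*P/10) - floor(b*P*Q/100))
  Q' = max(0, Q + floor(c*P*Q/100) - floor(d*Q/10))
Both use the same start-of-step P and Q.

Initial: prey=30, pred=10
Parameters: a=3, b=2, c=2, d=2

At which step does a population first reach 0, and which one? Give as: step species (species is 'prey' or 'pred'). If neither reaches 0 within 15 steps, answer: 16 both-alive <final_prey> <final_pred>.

Answer: 16 both-alive 1 9

Derivation:
Step 1: prey: 30+9-6=33; pred: 10+6-2=14
Step 2: prey: 33+9-9=33; pred: 14+9-2=21
Step 3: prey: 33+9-13=29; pred: 21+13-4=30
Step 4: prey: 29+8-17=20; pred: 30+17-6=41
Step 5: prey: 20+6-16=10; pred: 41+16-8=49
Step 6: prey: 10+3-9=4; pred: 49+9-9=49
Step 7: prey: 4+1-3=2; pred: 49+3-9=43
Step 8: prey: 2+0-1=1; pred: 43+1-8=36
Step 9: prey: 1+0-0=1; pred: 36+0-7=29
Step 10: prey: 1+0-0=1; pred: 29+0-5=24
Step 11: prey: 1+0-0=1; pred: 24+0-4=20
Step 12: prey: 1+0-0=1; pred: 20+0-4=16
Step 13: prey: 1+0-0=1; pred: 16+0-3=13
Step 14: prey: 1+0-0=1; pred: 13+0-2=11
Step 15: prey: 1+0-0=1; pred: 11+0-2=9
No extinction within 15 steps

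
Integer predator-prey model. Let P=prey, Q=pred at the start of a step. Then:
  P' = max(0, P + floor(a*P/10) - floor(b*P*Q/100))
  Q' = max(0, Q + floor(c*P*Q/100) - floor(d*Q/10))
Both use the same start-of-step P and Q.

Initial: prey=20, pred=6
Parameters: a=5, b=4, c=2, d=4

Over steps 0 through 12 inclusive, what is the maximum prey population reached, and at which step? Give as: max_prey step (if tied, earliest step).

Step 1: prey: 20+10-4=26; pred: 6+2-2=6
Step 2: prey: 26+13-6=33; pred: 6+3-2=7
Step 3: prey: 33+16-9=40; pred: 7+4-2=9
Step 4: prey: 40+20-14=46; pred: 9+7-3=13
Step 5: prey: 46+23-23=46; pred: 13+11-5=19
Step 6: prey: 46+23-34=35; pred: 19+17-7=29
Step 7: prey: 35+17-40=12; pred: 29+20-11=38
Step 8: prey: 12+6-18=0; pred: 38+9-15=32
Step 9: prey: 0+0-0=0; pred: 32+0-12=20
Step 10: prey: 0+0-0=0; pred: 20+0-8=12
Step 11: prey: 0+0-0=0; pred: 12+0-4=8
Step 12: prey: 0+0-0=0; pred: 8+0-3=5
Max prey = 46 at step 4

Answer: 46 4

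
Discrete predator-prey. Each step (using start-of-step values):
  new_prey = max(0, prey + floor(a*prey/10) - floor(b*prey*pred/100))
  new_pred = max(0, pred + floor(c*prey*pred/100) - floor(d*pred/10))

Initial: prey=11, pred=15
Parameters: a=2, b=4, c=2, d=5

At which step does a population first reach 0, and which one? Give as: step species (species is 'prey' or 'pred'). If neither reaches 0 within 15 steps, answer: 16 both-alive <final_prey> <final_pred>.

Step 1: prey: 11+2-6=7; pred: 15+3-7=11
Step 2: prey: 7+1-3=5; pred: 11+1-5=7
Step 3: prey: 5+1-1=5; pred: 7+0-3=4
Step 4: prey: 5+1-0=6; pred: 4+0-2=2
Step 5: prey: 6+1-0=7; pred: 2+0-1=1
Step 6: prey: 7+1-0=8; pred: 1+0-0=1
Step 7: prey: 8+1-0=9; pred: 1+0-0=1
Step 8: prey: 9+1-0=10; pred: 1+0-0=1
Step 9: prey: 10+2-0=12; pred: 1+0-0=1
Step 10: prey: 12+2-0=14; pred: 1+0-0=1
Step 11: prey: 14+2-0=16; pred: 1+0-0=1
Step 12: prey: 16+3-0=19; pred: 1+0-0=1
Step 13: prey: 19+3-0=22; pred: 1+0-0=1
Step 14: prey: 22+4-0=26; pred: 1+0-0=1
Step 15: prey: 26+5-1=30; pred: 1+0-0=1
No extinction within 15 steps

Answer: 16 both-alive 30 1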